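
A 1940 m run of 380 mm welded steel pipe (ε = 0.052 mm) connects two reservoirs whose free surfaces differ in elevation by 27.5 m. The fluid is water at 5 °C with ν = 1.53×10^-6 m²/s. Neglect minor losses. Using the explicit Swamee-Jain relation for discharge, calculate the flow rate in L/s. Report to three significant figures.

Swamee-Jain (Type II): Q = -0.965·√(gD⁵h_f/L)·ln[ε/(3.7D) + √(3.17ν²L/(gD³h_f))]
√(gD⁵h_f/L) = √(9.81·0.380⁵·27.5/1940) = 0.03319
ε/(3.7D) = 3.70×10^-5; √(3.17ν²L/(gD³h_f)) = 3.12×10^-5
Q = -0.965·0.03319·ln(6.817×10^-5) = 0.3073 m³/s
Check: V = 2.71 m/s, Re = 6.73×10^5, f = 0.01447, h_f = 27.6 m ≈ 27.5 m ✓

Q ≈ 307 L/s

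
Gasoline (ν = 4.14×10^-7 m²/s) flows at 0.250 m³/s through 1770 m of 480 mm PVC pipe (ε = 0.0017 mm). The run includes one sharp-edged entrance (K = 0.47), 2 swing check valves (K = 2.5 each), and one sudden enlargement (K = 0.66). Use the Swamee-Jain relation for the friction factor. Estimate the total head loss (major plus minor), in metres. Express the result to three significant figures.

V = 4Q/(πD²) = 1.382 m/s; V²/2g = 0.09728 m
Re = 1.60×10^6, ε/D = 3.54×10^-6 → f = 0.01086 (Swamee-Jain)
Major: h_f = f(L/D)·V²/2g = 0.01086·3688·0.09728 = 3.895 m
Minor: ΣK = 6.13; h_m = ΣK·V²/2g = 0.5963 m
Total H_L = 3.895 + 0.5963 = 4.492 m

H_L ≈ 4.49 m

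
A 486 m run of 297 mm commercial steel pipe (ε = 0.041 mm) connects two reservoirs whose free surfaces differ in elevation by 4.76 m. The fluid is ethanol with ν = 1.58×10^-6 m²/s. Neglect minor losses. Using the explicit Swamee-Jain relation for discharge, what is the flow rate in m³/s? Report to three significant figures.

Swamee-Jain (Type II): Q = -0.965·√(gD⁵h_f/L)·ln[ε/(3.7D) + √(3.17ν²L/(gD³h_f))]
√(gD⁵h_f/L) = √(9.81·0.297⁵·4.76/486) = 0.01490
ε/(3.7D) = 3.73×10^-5; √(3.17ν²L/(gD³h_f)) = 5.61×10^-5
Q = -0.965·0.01490·ln(9.338×10^-5) = 0.1334 m³/s
Check: V = 1.93 m/s, Re = 3.62×10^5, f = 0.01543, h_f = 4.77 m ≈ 4.76 m ✓

Q ≈ 0.133 m³/s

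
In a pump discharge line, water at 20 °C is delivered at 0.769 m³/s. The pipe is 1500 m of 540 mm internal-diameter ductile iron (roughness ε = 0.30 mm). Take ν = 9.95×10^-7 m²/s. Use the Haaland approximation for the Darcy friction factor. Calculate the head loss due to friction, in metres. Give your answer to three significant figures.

h_f ≈ 27.7 m

V = 4Q/(πD²) = 4·0.769/(π·0.540²) = 3.358 m/s
Re = VD/ν = 3.358·0.540/9.95×10^-7 = 1.82×10^6 → turbulent
ε/D = 0.30/540 = 5.56×10^-4
Haaland: f = 0.01736
h_f = f(L/D)V²/(2g) = 0.01736·(1500/0.540)·3.358²/(2·9.81) = 27.72 m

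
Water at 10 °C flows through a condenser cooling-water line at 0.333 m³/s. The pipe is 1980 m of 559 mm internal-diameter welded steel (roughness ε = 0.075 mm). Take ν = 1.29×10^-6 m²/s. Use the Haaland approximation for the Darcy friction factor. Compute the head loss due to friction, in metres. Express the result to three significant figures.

h_f ≈ 4.79 m

V = 4Q/(πD²) = 4·0.333/(π·0.559²) = 1.357 m/s
Re = VD/ν = 1.357·0.559/1.29×10^-6 = 5.88×10^5 → turbulent
ε/D = 0.075/559 = 1.34×10^-4
Haaland: f = 0.01441
h_f = f(L/D)V²/(2g) = 0.01441·(1980/0.559)·1.357²/(2·9.81) = 4.788 m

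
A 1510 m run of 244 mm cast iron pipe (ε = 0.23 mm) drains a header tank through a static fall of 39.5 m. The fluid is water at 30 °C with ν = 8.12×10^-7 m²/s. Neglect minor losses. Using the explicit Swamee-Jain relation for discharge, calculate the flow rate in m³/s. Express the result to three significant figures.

Swamee-Jain (Type II): Q = -0.965·√(gD⁵h_f/L)·ln[ε/(3.7D) + √(3.17ν²L/(gD³h_f))]
√(gD⁵h_f/L) = √(9.81·0.244⁵·39.5/1510) = 0.01490
ε/(3.7D) = 2.55×10^-4; √(3.17ν²L/(gD³h_f)) = 2.37×10^-5
Q = -0.965·0.01490·ln(2.784×10^-4) = 0.1177 m³/s
Check: V = 2.52 m/s, Re = 7.56×10^5, f = 0.01988, h_f = 39.7 m ≈ 39.5 m ✓

Q ≈ 0.118 m³/s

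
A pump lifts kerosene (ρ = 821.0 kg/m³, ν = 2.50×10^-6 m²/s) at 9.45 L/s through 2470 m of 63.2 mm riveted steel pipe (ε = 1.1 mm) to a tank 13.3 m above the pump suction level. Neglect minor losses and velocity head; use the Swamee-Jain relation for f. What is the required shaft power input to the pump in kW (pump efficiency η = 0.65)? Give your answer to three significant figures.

P_shaft ≈ 101 kW

V = 4Q/(πD²) = 3.012 m/s; Re = 7.62×10^4; ε/D = 0.0174; f = 0.04699
h_f = f(L/D)V²/2g = 849.3 m
Total head H = z + h_f = 13.3 + 849.3 = 862.6 m
P_hyd = ρgQH = 821.0·9.81·0.00945·862.6 = 65.66 kW
P_shaft = P_hyd/η = 65.66/0.65 = 101.0 kW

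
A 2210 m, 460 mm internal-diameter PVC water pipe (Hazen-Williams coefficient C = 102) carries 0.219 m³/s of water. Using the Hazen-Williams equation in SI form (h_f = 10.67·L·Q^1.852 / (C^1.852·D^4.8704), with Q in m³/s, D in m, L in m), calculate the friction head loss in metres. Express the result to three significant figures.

h_f = 10.67·2210·0.219^1.852 / (102^1.852·0.460^4.8704) = 11.85 m

h_f ≈ 11.8 m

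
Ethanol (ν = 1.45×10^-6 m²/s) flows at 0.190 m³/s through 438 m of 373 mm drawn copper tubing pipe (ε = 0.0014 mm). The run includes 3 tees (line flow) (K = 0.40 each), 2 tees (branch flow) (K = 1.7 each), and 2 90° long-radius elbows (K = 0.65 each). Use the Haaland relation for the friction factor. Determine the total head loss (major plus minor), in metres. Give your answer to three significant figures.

H_L ≈ 3.33 m

V = 4Q/(πD²) = 1.739 m/s; V²/2g = 0.1541 m
Re = 4.47×10^5, ε/D = 3.75×10^-6 → f = 0.01337 (Haaland)
Major: h_f = f(L/D)·V²/2g = 0.01337·1174·0.1541 = 2.418 m
Minor: ΣK = 5.90; h_m = ΣK·V²/2g = 0.9092 m
Total H_L = 2.418 + 0.9092 = 3.328 m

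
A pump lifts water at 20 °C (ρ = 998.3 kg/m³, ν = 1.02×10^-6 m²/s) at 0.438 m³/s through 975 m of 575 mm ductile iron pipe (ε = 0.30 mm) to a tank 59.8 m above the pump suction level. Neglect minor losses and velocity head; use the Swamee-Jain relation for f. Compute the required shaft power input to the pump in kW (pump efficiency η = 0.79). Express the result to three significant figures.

P_shaft ≈ 348 kW

V = 4Q/(πD²) = 1.687 m/s; Re = 9.51×10^5; ε/D = 5.22×10^-4; f = 0.01747
h_f = f(L/D)V²/2g = 4.296 m
Total head H = z + h_f = 59.8 + 4.296 = 64.10 m
P_hyd = ρgQH = 998.3·9.81·0.438·64.10 = 274.9 kW
P_shaft = P_hyd/η = 274.9/0.79 = 348.0 kW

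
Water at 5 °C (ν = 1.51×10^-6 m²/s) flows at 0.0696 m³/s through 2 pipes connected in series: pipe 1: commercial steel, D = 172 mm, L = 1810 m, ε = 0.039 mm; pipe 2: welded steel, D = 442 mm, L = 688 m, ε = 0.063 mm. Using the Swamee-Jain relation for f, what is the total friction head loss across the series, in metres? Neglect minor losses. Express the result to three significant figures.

H ≈ 78.8 m

Pipe 1: V = 2.995 m/s, Re = 3.41×10^5, ε/D = 2.27×10^-4, f = 0.01631, h_1 = f(L/D)V²/2g = 78.47 m
Pipe 2: V = 0.4536 m/s, Re = 1.33×10^5, ε/D = 1.43×10^-4, f = 0.01781, h_2 = f(L/D)V²/2g = 0.2907 m
Series → Q common, losses add: H = Σh = 78.76 m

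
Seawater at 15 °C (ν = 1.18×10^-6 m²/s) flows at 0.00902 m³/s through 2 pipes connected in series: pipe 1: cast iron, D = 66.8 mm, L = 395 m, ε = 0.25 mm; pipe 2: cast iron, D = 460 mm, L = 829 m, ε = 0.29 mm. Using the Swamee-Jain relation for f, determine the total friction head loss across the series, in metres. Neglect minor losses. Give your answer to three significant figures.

Pipe 1: V = 2.574 m/s, Re = 1.46×10^5, ε/D = 0.00374, f = 0.02887, h_1 = f(L/D)V²/2g = 57.63 m
Pipe 2: V = 0.05428 m/s, Re = 2.12×10^4, ε/D = 6.30×10^-4, f = 0.02699, h_2 = f(L/D)V²/2g = 0.007303 m
Series → Q common, losses add: H = Σh = 57.64 m

H ≈ 57.6 m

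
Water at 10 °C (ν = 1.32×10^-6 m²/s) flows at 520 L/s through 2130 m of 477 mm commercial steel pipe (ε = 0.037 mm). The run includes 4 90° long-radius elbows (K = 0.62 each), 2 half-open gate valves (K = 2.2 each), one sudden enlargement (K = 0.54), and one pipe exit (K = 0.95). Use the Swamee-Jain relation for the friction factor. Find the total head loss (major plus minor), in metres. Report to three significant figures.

H_L ≈ 28.9 m

V = 4Q/(πD²) = 2.910 m/s; V²/2g = 0.4316 m
Re = 1.05×10^6, ε/D = 7.76×10^-5 → f = 0.01310 (Swamee-Jain)
Major: h_f = f(L/D)·V²/2g = 0.01310·4465·0.4316 = 25.25 m
Minor: ΣK = 8.37; h_m = ΣK·V²/2g = 3.612 m
Total H_L = 25.25 + 3.612 = 28.86 m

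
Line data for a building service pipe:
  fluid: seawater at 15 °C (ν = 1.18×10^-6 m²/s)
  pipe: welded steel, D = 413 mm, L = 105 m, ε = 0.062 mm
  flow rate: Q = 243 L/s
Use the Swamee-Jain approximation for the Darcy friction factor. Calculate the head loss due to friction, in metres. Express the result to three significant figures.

V = 4Q/(πD²) = 4·0.243/(π·0.413²) = 1.814 m/s
Re = VD/ν = 1.814·0.413/1.18×10^-6 = 6.35×10^5 → turbulent
ε/D = 0.062/413 = 1.50×10^-4
Swamee-Jain: f = 0.01469
h_f = f(L/D)V²/(2g) = 0.01469·(105/0.413)·1.814²/(2·9.81) = 0.6264 m

h_f ≈ 0.626 m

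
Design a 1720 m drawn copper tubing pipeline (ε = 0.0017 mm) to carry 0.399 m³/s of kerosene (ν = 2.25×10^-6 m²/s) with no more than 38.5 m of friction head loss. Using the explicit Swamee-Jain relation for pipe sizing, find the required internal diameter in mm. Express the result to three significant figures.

Swamee-Jain (Type III): D = 0.66·[ε^1.25·(LQ²/(gh_f))^4.75 + ν·Q^9.4·(L/(gh_f))^5.2]^0.04
LQ²/(gh_f) = 0.7250; L/(gh_f) = 4.554
Term 1 = ε^1.25·(…)^4.75 = 1.33×10^-8; Term 2 = ν·Q^9.4·(…)^5.2 = 1.06×10^-6
D = 0.66·(1.33×10^-8 + 1.06×10^-6)^0.04 = 0.3809 m = 381 mm
Check: V = 3.50 m/s, Re = 5.93×10^5, f = 0.01278, h_f = 36.1 m ≈ 38.5 m ✓

D ≈ 381 mm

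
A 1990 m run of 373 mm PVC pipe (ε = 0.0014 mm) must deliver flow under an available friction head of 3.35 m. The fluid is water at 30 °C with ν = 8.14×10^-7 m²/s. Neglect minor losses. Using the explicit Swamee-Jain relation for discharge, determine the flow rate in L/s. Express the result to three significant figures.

Swamee-Jain (Type II): Q = -0.965·√(gD⁵h_f/L)·ln[ε/(3.7D) + √(3.17ν²L/(gD³h_f))]
√(gD⁵h_f/L) = √(9.81·0.373⁵·3.35/1990) = 0.01092
ε/(3.7D) = 1.01×10^-6; √(3.17ν²L/(gD³h_f)) = 4.95×10^-5
Q = -0.965·0.01092·ln(5.052×10^-5) = 0.1042 m³/s
Check: V = 0.954 m/s, Re = 4.37×10^5, f = 0.01347, h_f = 3.33 m ≈ 3.35 m ✓

Q ≈ 104 L/s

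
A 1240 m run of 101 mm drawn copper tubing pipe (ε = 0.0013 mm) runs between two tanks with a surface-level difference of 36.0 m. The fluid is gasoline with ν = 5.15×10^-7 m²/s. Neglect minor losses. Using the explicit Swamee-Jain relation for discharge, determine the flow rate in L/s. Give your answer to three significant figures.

Q ≈ 16.3 L/s

Swamee-Jain (Type II): Q = -0.965·√(gD⁵h_f/L)·ln[ε/(3.7D) + √(3.17ν²L/(gD³h_f))]
√(gD⁵h_f/L) = √(9.81·0.101⁵·36.0/1240) = 0.001730
ε/(3.7D) = 3.48×10^-6; √(3.17ν²L/(gD³h_f)) = 5.35×10^-5
Q = -0.965·0.001730·ln(5.701×10^-5) = 0.01632 m³/s
Check: V = 2.04 m/s, Re = 3.99×10^5, f = 0.01381, h_f = 35.8 m ≈ 36.0 m ✓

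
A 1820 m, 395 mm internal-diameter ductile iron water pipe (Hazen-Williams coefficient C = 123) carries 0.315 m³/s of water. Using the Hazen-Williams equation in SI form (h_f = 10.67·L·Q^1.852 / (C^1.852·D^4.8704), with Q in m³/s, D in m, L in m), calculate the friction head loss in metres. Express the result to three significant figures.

h_f = 10.67·1820·0.315^1.852 / (123^1.852·0.395^4.8704) = 28.40 m

h_f ≈ 28.4 m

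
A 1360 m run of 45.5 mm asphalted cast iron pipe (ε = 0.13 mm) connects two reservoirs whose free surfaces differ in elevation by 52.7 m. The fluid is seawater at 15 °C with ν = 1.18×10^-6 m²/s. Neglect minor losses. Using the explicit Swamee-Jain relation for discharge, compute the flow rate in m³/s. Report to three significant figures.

Q ≈ 0.00178 m³/s

Swamee-Jain (Type II): Q = -0.965·√(gD⁵h_f/L)·ln[ε/(3.7D) + √(3.17ν²L/(gD³h_f))]
√(gD⁵h_f/L) = √(9.81·0.0455⁵·52.7/1360) = 2.723×10^-4
ε/(3.7D) = 7.72×10^-4; √(3.17ν²L/(gD³h_f)) = 3.51×10^-4
Q = -0.965·2.723×10^-4·ln(0.001123) = 0.001784 m³/s
Check: V = 1.10 m/s, Re = 4.23×10^4, f = 0.02905, h_f = 53.3 m ≈ 52.7 m ✓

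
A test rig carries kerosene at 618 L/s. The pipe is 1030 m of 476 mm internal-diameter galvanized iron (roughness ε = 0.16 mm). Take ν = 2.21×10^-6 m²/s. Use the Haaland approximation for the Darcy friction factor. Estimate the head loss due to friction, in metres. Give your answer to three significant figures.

V = 4Q/(πD²) = 4·0.618/(π·0.476²) = 3.473 m/s
Re = VD/ν = 3.473·0.476/2.21×10^-6 = 7.48×10^5 → turbulent
ε/D = 0.16/476 = 3.36×10^-4
Haaland: f = 0.01610
h_f = f(L/D)V²/(2g) = 0.01610·(1030/0.476)·3.473²/(2·9.81) = 21.42 m

h_f ≈ 21.4 m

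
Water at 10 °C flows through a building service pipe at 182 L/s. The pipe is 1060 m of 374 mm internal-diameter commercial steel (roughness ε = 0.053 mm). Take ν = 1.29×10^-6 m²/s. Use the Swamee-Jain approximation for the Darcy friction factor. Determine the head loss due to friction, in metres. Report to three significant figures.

V = 4Q/(πD²) = 4·0.182/(π·0.374²) = 1.657 m/s
Re = VD/ν = 1.657·0.374/1.29×10^-6 = 4.80×10^5 → turbulent
ε/D = 0.053/374 = 1.42×10^-4
Swamee-Jain: f = 0.01499
h_f = f(L/D)V²/(2g) = 0.01499·(1060/0.374)·1.657²/(2·9.81) = 5.944 m

h_f ≈ 5.94 m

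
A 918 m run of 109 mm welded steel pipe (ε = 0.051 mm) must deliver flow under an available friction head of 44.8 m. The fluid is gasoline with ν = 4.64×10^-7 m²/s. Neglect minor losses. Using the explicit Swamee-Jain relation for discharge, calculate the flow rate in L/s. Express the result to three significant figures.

Swamee-Jain (Type II): Q = -0.965·√(gD⁵h_f/L)·ln[ε/(3.7D) + √(3.17ν²L/(gD³h_f))]
√(gD⁵h_f/L) = √(9.81·0.109⁵·44.8/918) = 0.002714
ε/(3.7D) = 1.26×10^-4; √(3.17ν²L/(gD³h_f)) = 3.32×10^-5
Q = -0.965·0.002714·ln(1.596×10^-4) = 0.02290 m³/s
Check: V = 2.45 m/s, Re = 5.76×10^5, f = 0.01745, h_f = 45.1 m ≈ 44.8 m ✓

Q ≈ 22.9 L/s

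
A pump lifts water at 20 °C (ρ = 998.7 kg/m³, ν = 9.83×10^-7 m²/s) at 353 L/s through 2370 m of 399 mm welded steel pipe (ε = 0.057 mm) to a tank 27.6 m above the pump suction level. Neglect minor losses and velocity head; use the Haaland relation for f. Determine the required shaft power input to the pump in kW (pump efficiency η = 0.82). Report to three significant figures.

P_shaft ≈ 257 kW

V = 4Q/(πD²) = 2.823 m/s; Re = 1.15×10^6; ε/D = 1.43×10^-4; f = 0.01380
h_f = f(L/D)V²/2g = 33.30 m
Total head H = z + h_f = 27.6 + 33.30 = 60.90 m
P_hyd = ρgQH = 998.7·9.81·0.353·60.90 = 210.6 kW
P_shaft = P_hyd/η = 210.6/0.82 = 256.8 kW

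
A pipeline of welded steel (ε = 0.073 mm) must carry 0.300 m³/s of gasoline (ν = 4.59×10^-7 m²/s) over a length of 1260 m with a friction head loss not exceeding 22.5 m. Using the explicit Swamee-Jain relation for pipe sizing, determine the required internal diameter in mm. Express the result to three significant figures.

D ≈ 363 mm

Swamee-Jain (Type III): D = 0.66·[ε^1.25·(LQ²/(gh_f))^4.75 + ν·Q^9.4·(L/(gh_f))^5.2]^0.04
LQ²/(gh_f) = 0.5138; L/(gh_f) = 5.708
Term 1 = ε^1.25·(…)^4.75 = 2.85×10^-7; Term 2 = ν·Q^9.4·(…)^5.2 = 4.79×10^-8
D = 0.66·(2.85×10^-7 + 4.79×10^-8)^0.04 = 0.3635 m = 363 mm
Check: V = 2.89 m/s, Re = 2.29×10^6, f = 0.01427, h_f = 21.1 m ≈ 22.5 m ✓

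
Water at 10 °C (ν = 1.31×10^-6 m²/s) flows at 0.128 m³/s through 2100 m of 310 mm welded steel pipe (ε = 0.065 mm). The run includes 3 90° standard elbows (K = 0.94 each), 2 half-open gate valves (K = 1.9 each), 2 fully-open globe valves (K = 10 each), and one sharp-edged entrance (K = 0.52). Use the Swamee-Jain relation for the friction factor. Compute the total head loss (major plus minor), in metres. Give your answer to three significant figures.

V = 4Q/(πD²) = 1.696 m/s; V²/2g = 0.1466 m
Re = 4.01×10^5, ε/D = 2.10×10^-4 → f = 0.01591 (Swamee-Jain)
Major: h_f = f(L/D)·V²/2g = 0.01591·6774·0.1466 = 15.80 m
Minor: ΣK = 27.1; h_m = ΣK·V²/2g = 3.978 m
Total H_L = 15.80 + 3.978 = 19.78 m

H_L ≈ 19.8 m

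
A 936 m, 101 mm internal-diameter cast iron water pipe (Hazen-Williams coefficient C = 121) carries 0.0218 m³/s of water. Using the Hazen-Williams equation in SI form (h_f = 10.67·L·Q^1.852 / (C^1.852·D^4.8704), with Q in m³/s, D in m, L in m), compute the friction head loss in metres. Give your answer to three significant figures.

h_f = 10.67·936·0.0218^1.852 / (121^1.852·0.101^4.8704) = 82.09 m

h_f ≈ 82.1 m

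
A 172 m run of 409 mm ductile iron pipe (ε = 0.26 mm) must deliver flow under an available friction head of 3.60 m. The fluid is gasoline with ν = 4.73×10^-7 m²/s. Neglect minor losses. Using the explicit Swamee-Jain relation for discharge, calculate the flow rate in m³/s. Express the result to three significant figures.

Q ≈ 0.404 m³/s

Swamee-Jain (Type II): Q = -0.965·√(gD⁵h_f/L)·ln[ε/(3.7D) + √(3.17ν²L/(gD³h_f))]
√(gD⁵h_f/L) = √(9.81·0.409⁵·3.60/172) = 0.04848
ε/(3.7D) = 1.72×10^-4; √(3.17ν²L/(gD³h_f)) = 7.11×10^-6
Q = -0.965·0.04848·ln(1.789×10^-4) = 0.4036 m³/s
Check: V = 3.07 m/s, Re = 2.66×10^6, f = 0.01786, h_f = 3.61 m ≈ 3.60 m ✓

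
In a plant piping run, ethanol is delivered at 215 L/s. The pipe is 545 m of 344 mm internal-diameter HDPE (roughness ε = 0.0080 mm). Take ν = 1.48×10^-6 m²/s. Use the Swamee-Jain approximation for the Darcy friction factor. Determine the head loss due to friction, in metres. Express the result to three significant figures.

h_f ≈ 5.75 m

V = 4Q/(πD²) = 4·0.215/(π·0.344²) = 2.313 m/s
Re = VD/ν = 2.313·0.344/1.48×10^-6 = 5.38×10^5 → turbulent
ε/D = 0.0080/344 = 2.33×10^-5
Swamee-Jain: f = 0.01330
h_f = f(L/D)V²/(2g) = 0.01330·(545/0.344)·2.313²/(2·9.81) = 5.748 m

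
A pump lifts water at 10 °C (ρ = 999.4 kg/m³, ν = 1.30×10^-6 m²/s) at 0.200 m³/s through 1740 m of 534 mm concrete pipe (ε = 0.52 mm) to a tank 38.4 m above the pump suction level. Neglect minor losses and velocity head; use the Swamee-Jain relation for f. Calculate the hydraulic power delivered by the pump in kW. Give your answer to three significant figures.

P_hyd ≈ 80.6 kW

V = 4Q/(πD²) = 0.8930 m/s; Re = 3.67×10^5; ε/D = 9.74×10^-4; f = 0.02046
h_f = f(L/D)V²/2g = 2.710 m
Total head H = z + h_f = 38.4 + 2.710 = 41.11 m
P_hyd = ρgQH = 999.4·9.81·0.200·41.11 = 80.61 kW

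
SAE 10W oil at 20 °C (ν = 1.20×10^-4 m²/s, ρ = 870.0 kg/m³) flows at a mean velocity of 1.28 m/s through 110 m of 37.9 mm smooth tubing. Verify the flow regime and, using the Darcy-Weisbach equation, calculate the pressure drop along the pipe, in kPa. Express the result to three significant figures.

Δp ≈ 327 kPa

Re = VD/ν = 1.28·0.03790/1.20×10^-4 = 404 → laminar (Re < 2300)
f = 64/Re = 0.1583
h_f = f(L/D)V²/(2g) = 0.1583·(110/0.03790)·1.28²/(2·9.81) = 38.37 m
Δp = ρg·h_f = 870.0·9.81·38.37 = 327.5 kPa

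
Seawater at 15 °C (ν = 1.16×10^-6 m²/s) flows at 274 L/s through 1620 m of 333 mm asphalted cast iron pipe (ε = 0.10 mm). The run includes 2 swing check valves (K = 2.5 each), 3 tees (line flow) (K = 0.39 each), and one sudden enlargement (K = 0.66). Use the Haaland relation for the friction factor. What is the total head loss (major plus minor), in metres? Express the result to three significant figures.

H_L ≈ 41.9 m

V = 4Q/(πD²) = 3.146 m/s; V²/2g = 0.5045 m
Re = 9.03×10^5, ε/D = 3.00×10^-4 → f = 0.01567 (Haaland)
Major: h_f = f(L/D)·V²/2g = 0.01567·4865·0.5045 = 38.45 m
Minor: ΣK = 6.83; h_m = ΣK·V²/2g = 3.446 m
Total H_L = 38.45 + 3.446 = 41.90 m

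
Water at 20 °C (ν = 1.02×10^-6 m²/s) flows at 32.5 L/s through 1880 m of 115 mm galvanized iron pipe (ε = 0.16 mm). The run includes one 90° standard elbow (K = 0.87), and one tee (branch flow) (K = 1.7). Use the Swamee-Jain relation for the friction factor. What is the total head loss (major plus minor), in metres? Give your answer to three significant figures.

H_L ≈ 182 m

V = 4Q/(πD²) = 3.129 m/s; V²/2g = 0.4990 m
Re = 3.53×10^5, ε/D = 0.00139 → f = 0.02212 (Swamee-Jain)
Major: h_f = f(L/D)·V²/2g = 0.02212·16348·0.4990 = 180.4 m
Minor: ΣK = 2.57; h_m = ΣK·V²/2g = 1.282 m
Total H_L = 180.4 + 1.282 = 181.7 m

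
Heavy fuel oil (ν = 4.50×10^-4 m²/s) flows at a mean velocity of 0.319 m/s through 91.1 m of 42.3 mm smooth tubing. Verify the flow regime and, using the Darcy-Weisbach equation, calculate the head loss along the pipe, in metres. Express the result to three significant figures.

Re = VD/ν = 0.319·0.04230/4.50×10^-4 = 30.0 → laminar (Re < 2300)
f = 64/Re = 2.134
h_f = f(L/D)V²/(2g) = 2.134·(91.1/0.04230)·0.319²/(2·9.81) = 23.84 m

h_f ≈ 23.8 m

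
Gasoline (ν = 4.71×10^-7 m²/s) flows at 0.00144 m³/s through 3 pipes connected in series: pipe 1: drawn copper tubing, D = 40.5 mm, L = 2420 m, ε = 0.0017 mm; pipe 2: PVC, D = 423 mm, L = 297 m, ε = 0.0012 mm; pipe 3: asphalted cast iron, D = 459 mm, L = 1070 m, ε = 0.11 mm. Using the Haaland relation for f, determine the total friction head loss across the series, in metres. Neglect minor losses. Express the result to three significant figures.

Pipe 1: V = 1.118 m/s, Re = 9.61×10^4, ε/D = 4.20×10^-5, f = 0.01814, h_1 = f(L/D)V²/2g = 69.03 m
Pipe 2: V = 0.01025 m/s, Re = 9200, ε/D = 2.84×10^-6, f = 0.03161, h_2 = f(L/D)V²/2g = 1.188×10^-4 m
Pipe 3: V = 0.008703 m/s, Re = 8480, ε/D = 2.40×10^-4, f = 0.03258, h_3 = f(L/D)V²/2g = 2.932×10^-4 m
Series → Q common, losses add: H = Σh = 69.03 m

H ≈ 69.0 m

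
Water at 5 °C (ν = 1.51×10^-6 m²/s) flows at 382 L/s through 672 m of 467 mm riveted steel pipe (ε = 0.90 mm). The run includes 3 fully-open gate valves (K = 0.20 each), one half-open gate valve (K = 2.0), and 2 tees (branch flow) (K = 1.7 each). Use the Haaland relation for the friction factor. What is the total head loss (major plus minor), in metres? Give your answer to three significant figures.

H_L ≈ 10.1 m

V = 4Q/(πD²) = 2.230 m/s; V²/2g = 0.2535 m
Re = 6.90×10^5, ε/D = 0.00193 → f = 0.02348 (Haaland)
Major: h_f = f(L/D)·V²/2g = 0.02348·1439·0.2535 = 8.565 m
Minor: ΣK = 6.00; h_m = ΣK·V²/2g = 1.521 m
Total H_L = 8.565 + 1.521 = 10.09 m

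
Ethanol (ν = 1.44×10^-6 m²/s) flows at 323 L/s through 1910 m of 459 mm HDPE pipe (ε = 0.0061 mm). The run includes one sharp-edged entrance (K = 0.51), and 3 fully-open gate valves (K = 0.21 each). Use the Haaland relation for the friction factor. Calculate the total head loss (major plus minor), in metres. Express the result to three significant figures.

V = 4Q/(πD²) = 1.952 m/s; V²/2g = 0.1942 m
Re = 6.22×10^5, ε/D = 1.33×10^-5 → f = 0.01275 (Haaland)
Major: h_f = f(L/D)·V²/2g = 0.01275·4161·0.1942 = 10.30 m
Minor: ΣK = 1.14; h_m = ΣK·V²/2g = 0.2214 m
Total H_L = 10.30 + 0.2214 = 10.52 m

H_L ≈ 10.5 m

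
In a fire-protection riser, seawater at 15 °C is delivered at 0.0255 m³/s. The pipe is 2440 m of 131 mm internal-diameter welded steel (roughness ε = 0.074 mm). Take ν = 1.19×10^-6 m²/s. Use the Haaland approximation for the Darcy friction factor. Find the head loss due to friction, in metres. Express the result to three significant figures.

h_f ≈ 64.3 m

V = 4Q/(πD²) = 4·0.0255/(π·0.131²) = 1.892 m/s
Re = VD/ν = 1.892·0.131/1.19×10^-6 = 2.08×10^5 → turbulent
ε/D = 0.074/131 = 5.65×10^-4
Haaland: f = 0.01891
h_f = f(L/D)V²/(2g) = 0.01891·(2440/0.131)·1.892²/(2·9.81) = 64.26 m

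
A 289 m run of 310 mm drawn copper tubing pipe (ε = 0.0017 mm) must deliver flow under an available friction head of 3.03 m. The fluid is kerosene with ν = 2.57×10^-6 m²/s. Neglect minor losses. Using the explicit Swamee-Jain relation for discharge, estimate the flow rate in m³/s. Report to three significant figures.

Swamee-Jain (Type II): Q = -0.965·√(gD⁵h_f/L)·ln[ε/(3.7D) + √(3.17ν²L/(gD³h_f))]
√(gD⁵h_f/L) = √(9.81·0.310⁵·3.03/289) = 0.01716
ε/(3.7D) = 1.48×10^-6; √(3.17ν²L/(gD³h_f)) = 8.27×10^-5
Q = -0.965·0.01716·ln(8.415×10^-5) = 0.1554 m³/s
Check: V = 2.06 m/s, Re = 2.48×10^5, f = 0.01496, h_f = 3.01 m ≈ 3.03 m ✓

Q ≈ 0.155 m³/s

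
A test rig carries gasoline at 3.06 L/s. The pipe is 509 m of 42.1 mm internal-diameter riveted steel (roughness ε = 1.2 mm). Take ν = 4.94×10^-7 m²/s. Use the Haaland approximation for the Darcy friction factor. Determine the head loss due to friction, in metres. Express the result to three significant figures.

V = 4Q/(πD²) = 4·0.00306/(π·0.0421²) = 2.198 m/s
Re = VD/ν = 2.198·0.0421/4.94×10^-7 = 1.87×10^5 → turbulent
ε/D = 1.2/42.1 = 0.0285
Haaland: f = 0.05626
h_f = f(L/D)V²/(2g) = 0.05626·(509/0.0421)·2.198²/(2·9.81) = 167.5 m

h_f ≈ 168 m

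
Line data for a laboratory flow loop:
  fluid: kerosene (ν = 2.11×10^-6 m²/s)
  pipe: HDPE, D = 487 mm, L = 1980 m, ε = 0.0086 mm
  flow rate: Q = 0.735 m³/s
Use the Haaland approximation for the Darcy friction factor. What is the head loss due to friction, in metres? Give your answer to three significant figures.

h_f ≈ 39.0 m

V = 4Q/(πD²) = 4·0.735/(π·0.487²) = 3.946 m/s
Re = VD/ν = 3.946·0.487/2.11×10^-6 = 9.11×10^5 → turbulent
ε/D = 0.0086/487 = 1.77×10^-5
Haaland: f = 0.01208
h_f = f(L/D)V²/(2g) = 0.01208·(1980/0.487)·3.946²/(2·9.81) = 38.97 m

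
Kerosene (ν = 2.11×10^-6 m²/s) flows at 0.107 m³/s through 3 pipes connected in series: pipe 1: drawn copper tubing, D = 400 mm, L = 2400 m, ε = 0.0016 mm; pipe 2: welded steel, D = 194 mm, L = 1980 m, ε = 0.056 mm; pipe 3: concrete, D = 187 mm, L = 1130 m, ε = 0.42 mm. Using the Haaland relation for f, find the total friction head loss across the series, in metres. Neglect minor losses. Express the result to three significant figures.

Pipe 1: V = 0.8515 m/s, Re = 1.61×10^5, ε/D = 4.00×10^-6, f = 0.01619, h_1 = f(L/D)V²/2g = 3.589 m
Pipe 2: V = 3.620 m/s, Re = 3.33×10^5, ε/D = 2.89×10^-4, f = 0.01657, h_2 = f(L/D)V²/2g = 112.9 m
Pipe 3: V = 3.896 m/s, Re = 3.45×10^5, ε/D = 0.00225, f = 0.02464, h_3 = f(L/D)V²/2g = 115.2 m
Series → Q common, losses add: H = Σh = 231.7 m

H ≈ 232 m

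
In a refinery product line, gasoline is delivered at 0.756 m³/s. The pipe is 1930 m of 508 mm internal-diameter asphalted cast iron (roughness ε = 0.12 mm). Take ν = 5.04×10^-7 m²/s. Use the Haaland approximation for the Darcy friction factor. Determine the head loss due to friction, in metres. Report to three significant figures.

V = 4Q/(πD²) = 4·0.756/(π·0.508²) = 3.730 m/s
Re = VD/ν = 3.730·0.508/5.04×10^-7 = 3.76×10^6 → turbulent
ε/D = 0.12/508 = 2.36×10^-4
Haaland: f = 0.01445
h_f = f(L/D)V²/(2g) = 0.01445·(1930/0.508)·3.730²/(2·9.81) = 38.93 m

h_f ≈ 38.9 m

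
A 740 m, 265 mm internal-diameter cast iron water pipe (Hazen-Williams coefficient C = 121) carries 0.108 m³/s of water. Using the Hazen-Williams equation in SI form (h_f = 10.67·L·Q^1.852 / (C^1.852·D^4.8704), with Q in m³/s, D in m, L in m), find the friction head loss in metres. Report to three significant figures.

h_f = 10.67·740·0.108^1.852 / (121^1.852·0.265^4.8704) = 11.46 m

h_f ≈ 11.5 m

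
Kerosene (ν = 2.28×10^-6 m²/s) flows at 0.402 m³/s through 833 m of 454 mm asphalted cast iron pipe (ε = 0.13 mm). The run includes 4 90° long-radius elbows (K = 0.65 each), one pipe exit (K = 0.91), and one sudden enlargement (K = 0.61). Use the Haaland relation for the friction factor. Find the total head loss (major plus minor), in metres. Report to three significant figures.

H_L ≈ 10.6 m

V = 4Q/(πD²) = 2.483 m/s; V²/2g = 0.3143 m
Re = 4.94×10^5, ε/D = 2.86×10^-4 → f = 0.01606 (Haaland)
Major: h_f = f(L/D)·V²/2g = 0.01606·1835·0.3143 = 9.259 m
Minor: ΣK = 4.12; h_m = ΣK·V²/2g = 1.295 m
Total H_L = 9.259 + 1.295 = 10.55 m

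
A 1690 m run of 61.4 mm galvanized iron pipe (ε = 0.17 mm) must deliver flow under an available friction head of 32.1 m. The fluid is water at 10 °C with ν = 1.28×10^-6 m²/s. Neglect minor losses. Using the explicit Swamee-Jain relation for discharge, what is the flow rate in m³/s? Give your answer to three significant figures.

Swamee-Jain (Type II): Q = -0.965·√(gD⁵h_f/L)·ln[ε/(3.7D) + √(3.17ν²L/(gD³h_f))]
√(gD⁵h_f/L) = √(9.81·0.0614⁵·32.1/1690) = 4.032×10^-4
ε/(3.7D) = 7.48×10^-4; √(3.17ν²L/(gD³h_f)) = 3.47×10^-4
Q = -0.965·4.032×10^-4·ln(0.001095) = 0.002653 m³/s
Check: V = 0.896 m/s, Re = 4.30×10^4, f = 0.02884, h_f = 32.5 m ≈ 32.1 m ✓

Q ≈ 0.00265 m³/s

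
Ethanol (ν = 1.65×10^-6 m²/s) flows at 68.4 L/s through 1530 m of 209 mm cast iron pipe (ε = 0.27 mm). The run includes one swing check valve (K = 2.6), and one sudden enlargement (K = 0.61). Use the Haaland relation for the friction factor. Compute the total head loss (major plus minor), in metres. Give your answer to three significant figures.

H_L ≈ 33.0 m

V = 4Q/(πD²) = 1.994 m/s; V²/2g = 0.2026 m
Re = 2.53×10^5, ε/D = 0.00129 → f = 0.02180 (Haaland)
Major: h_f = f(L/D)·V²/2g = 0.02180·7321·0.2026 = 32.34 m
Minor: ΣK = 3.21; h_m = ΣK·V²/2g = 0.6504 m
Total H_L = 32.34 + 0.6504 = 32.99 m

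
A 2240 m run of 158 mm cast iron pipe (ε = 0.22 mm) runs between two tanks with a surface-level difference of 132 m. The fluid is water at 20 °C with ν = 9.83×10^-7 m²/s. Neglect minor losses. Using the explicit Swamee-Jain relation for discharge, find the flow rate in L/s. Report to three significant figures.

Swamee-Jain (Type II): Q = -0.965·√(gD⁵h_f/L)·ln[ε/(3.7D) + √(3.17ν²L/(gD³h_f))]
√(gD⁵h_f/L) = √(9.81·0.158⁵·132/2240) = 0.007545
ε/(3.7D) = 3.76×10^-4; √(3.17ν²L/(gD³h_f)) = 3.67×10^-5
Q = -0.965·0.007545·ln(4.130×10^-4) = 0.05673 m³/s
Check: V = 2.89 m/s, Re = 4.65×10^5, f = 0.02195, h_f = 133 m ≈ 132 m ✓

Q ≈ 56.7 L/s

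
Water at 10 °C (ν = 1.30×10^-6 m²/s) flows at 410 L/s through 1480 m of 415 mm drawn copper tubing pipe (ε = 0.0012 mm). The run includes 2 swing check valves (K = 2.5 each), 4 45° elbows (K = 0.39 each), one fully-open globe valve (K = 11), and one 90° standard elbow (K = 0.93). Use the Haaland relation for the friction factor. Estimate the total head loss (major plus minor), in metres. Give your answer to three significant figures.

V = 4Q/(πD²) = 3.031 m/s; V²/2g = 0.4683 m
Re = 9.68×10^5, ε/D = 2.89×10^-6 → f = 0.01170 (Haaland)
Major: h_f = f(L/D)·V²/2g = 0.01170·3566·0.4683 = 19.53 m
Minor: ΣK = 18.5; h_m = ΣK·V²/2g = 8.658 m
Total H_L = 19.53 + 8.658 = 28.19 m

H_L ≈ 28.2 m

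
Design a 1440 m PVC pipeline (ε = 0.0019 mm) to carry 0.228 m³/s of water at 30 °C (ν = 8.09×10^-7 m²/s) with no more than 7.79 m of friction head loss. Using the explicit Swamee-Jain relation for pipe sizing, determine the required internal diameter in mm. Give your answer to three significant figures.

D ≈ 398 mm

Swamee-Jain (Type III): D = 0.66·[ε^1.25·(LQ²/(gh_f))^4.75 + ν·Q^9.4·(L/(gh_f))^5.2]^0.04
LQ²/(gh_f) = 0.9795; L/(gh_f) = 18.84
Term 1 = ε^1.25·(…)^4.75 = 6.39×10^-8; Term 2 = ν·Q^9.4·(…)^5.2 = 3.19×10^-6
D = 0.66·(6.39×10^-8 + 3.19×10^-6)^0.04 = 0.3981 m = 398 mm
Check: V = 1.83 m/s, Re = 9.01×10^5, f = 0.01192, h_f = 7.37 m ≈ 7.79 m ✓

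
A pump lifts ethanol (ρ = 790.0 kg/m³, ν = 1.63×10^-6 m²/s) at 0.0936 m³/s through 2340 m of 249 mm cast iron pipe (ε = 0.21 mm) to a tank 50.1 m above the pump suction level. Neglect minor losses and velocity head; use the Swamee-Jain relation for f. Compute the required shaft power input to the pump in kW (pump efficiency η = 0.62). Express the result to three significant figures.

P_shaft ≈ 100 kW

V = 4Q/(πD²) = 1.922 m/s; Re = 2.94×10^5; ε/D = 8.43×10^-4; f = 0.02009
h_f = f(L/D)V²/2g = 35.55 m
Total head H = z + h_f = 50.1 + 35.55 = 85.65 m
P_hyd = ρgQH = 790.0·9.81·0.0936·85.65 = 62.13 kW
P_shaft = P_hyd/η = 62.13/0.62 = 100.2 kW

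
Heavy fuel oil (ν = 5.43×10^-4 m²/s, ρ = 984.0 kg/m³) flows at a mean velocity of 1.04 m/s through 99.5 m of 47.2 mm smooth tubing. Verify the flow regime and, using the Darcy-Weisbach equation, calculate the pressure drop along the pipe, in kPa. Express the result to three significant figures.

Δp ≈ 794 kPa

Re = VD/ν = 1.04·0.04720/5.43×10^-4 = 90.4 → laminar (Re < 2300)
f = 64/Re = 0.7080
h_f = f(L/D)V²/(2g) = 0.7080·(99.5/0.04720)·1.04²/(2·9.81) = 82.27 m
Δp = ρg·h_f = 984.0·9.81·82.27 = 794.2 kPa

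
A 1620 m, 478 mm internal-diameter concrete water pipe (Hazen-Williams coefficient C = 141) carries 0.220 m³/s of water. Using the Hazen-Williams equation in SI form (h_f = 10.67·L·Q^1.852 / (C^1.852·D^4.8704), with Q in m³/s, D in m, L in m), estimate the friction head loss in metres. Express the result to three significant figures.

h_f = 10.67·1620·0.220^1.852 / (141^1.852·0.478^4.8704) = 3.988 m

h_f ≈ 3.99 m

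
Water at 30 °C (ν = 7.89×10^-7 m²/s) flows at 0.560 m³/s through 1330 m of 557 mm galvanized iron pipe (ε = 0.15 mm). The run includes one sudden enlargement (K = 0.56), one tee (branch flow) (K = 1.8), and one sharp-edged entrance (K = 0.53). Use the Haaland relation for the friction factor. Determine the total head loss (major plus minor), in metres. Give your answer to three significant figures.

V = 4Q/(πD²) = 2.298 m/s; V²/2g = 0.2692 m
Re = 1.62×10^6, ε/D = 2.69×10^-4 → f = 0.01507 (Haaland)
Major: h_f = f(L/D)·V²/2g = 0.01507·2388·0.2692 = 9.684 m
Minor: ΣK = 2.89; h_m = ΣK·V²/2g = 0.7780 m
Total H_L = 9.684 + 0.7780 = 10.46 m

H_L ≈ 10.5 m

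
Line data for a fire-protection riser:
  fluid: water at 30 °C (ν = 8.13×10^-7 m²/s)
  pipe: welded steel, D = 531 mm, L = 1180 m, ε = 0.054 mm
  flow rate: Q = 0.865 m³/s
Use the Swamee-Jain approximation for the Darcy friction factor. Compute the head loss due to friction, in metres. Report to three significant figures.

h_f ≈ 22.0 m

V = 4Q/(πD²) = 4·0.865/(π·0.531²) = 3.906 m/s
Re = VD/ν = 3.906·0.531/8.13×10^-7 = 2.55×10^6 → turbulent
ε/D = 0.054/531 = 1.02×10^-4
Swamee-Jain: f = 0.01275
h_f = f(L/D)V²/(2g) = 0.01275·(1180/0.531)·3.906²/(2·9.81) = 22.03 m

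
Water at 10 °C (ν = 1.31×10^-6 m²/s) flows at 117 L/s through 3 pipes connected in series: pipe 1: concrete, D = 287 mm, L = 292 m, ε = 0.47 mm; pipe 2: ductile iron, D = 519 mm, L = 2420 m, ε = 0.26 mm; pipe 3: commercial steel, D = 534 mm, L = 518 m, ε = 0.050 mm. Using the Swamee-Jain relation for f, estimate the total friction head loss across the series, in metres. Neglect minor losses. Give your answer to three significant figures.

Pipe 1: V = 1.809 m/s, Re = 3.96×10^5, ε/D = 0.00164, f = 0.02288, h_1 = f(L/D)V²/2g = 3.882 m
Pipe 2: V = 0.5530 m/s, Re = 2.19×10^5, ε/D = 5.01×10^-4, f = 0.01879, h_2 = f(L/D)V²/2g = 1.366 m
Pipe 3: V = 0.5224 m/s, Re = 2.13×10^5, ε/D = 9.36×10^-5, f = 0.01618, h_3 = f(L/D)V²/2g = 0.2183 m
Series → Q common, losses add: H = Σh = 5.465 m

H ≈ 5.47 m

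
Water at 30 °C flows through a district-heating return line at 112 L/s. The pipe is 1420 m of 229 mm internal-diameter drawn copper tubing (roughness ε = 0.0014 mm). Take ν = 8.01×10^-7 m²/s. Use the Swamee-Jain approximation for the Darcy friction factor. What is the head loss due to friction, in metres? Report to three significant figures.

h_f ≈ 28.6 m

V = 4Q/(πD²) = 4·0.112/(π·0.229²) = 2.719 m/s
Re = VD/ν = 2.719·0.229/8.01×10^-7 = 7.77×10^5 → turbulent
ε/D = 0.0014/229 = 6.11×10^-6
Swamee-Jain: f = 0.01225
h_f = f(L/D)V²/(2g) = 0.01225·(1420/0.229)·2.719²/(2·9.81) = 28.62 m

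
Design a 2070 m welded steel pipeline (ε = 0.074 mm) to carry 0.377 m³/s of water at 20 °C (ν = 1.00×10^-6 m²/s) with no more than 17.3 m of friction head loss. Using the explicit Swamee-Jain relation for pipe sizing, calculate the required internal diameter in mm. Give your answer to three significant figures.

Swamee-Jain (Type III): D = 0.66·[ε^1.25·(LQ²/(gh_f))^4.75 + ν·Q^9.4·(L/(gh_f))^5.2]^0.04
LQ²/(gh_f) = 1.734; L/(gh_f) = 12.20
Term 1 = ε^1.25·(…)^4.75 = 9.36×10^-5; Term 2 = ν·Q^9.4·(…)^5.2 = 4.64×10^-5
D = 0.66·(9.36×10^-5 + 4.64×10^-5)^0.04 = 0.4628 m = 463 mm
Check: V = 2.24 m/s, Re = 1.04×10^6, f = 0.01427, h_f = 16.3 m ≈ 17.3 m ✓

D ≈ 463 mm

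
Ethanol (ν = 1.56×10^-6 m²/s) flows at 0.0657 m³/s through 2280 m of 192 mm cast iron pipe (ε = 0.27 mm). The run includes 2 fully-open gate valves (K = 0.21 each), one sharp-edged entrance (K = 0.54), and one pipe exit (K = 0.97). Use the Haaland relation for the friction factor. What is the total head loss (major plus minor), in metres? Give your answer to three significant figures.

H_L ≈ 69.5 m

V = 4Q/(πD²) = 2.269 m/s; V²/2g = 0.2625 m
Re = 2.79×10^5, ε/D = 0.00141 → f = 0.02214 (Haaland)
Major: h_f = f(L/D)·V²/2g = 0.02214·11875·0.2625 = 68.99 m
Minor: ΣK = 1.93; h_m = ΣK·V²/2g = 0.5065 m
Total H_L = 68.99 + 0.5065 = 69.50 m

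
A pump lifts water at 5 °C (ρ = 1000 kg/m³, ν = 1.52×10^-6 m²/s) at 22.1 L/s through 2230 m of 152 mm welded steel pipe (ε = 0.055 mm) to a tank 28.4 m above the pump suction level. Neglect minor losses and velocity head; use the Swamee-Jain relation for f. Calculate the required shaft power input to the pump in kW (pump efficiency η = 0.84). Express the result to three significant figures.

V = 4Q/(πD²) = 1.218 m/s; Re = 1.22×10^5; ε/D = 3.62×10^-4; f = 0.01926
h_f = f(L/D)V²/2g = 21.37 m
Total head H = z + h_f = 28.4 + 21.37 = 49.77 m
P_hyd = ρgQH = 1000·9.81·0.0221·49.77 = 10.79 kW
P_shaft = P_hyd/η = 10.79/0.84 = 12.84 kW

P_shaft ≈ 12.8 kW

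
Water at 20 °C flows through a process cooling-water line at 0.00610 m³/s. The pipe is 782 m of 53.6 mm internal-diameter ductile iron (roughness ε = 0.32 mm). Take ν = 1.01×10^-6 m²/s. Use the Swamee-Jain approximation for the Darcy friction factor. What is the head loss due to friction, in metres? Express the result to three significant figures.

h_f ≈ 179 m

V = 4Q/(πD²) = 4·0.00610/(π·0.0536²) = 2.703 m/s
Re = VD/ν = 2.703·0.0536/1.01×10^-6 = 1.43×10^5 → turbulent
ε/D = 0.32/53.6 = 0.00597
Swamee-Jain: f = 0.03286
h_f = f(L/D)V²/(2g) = 0.03286·(782/0.0536)·2.703²/(2·9.81) = 178.6 m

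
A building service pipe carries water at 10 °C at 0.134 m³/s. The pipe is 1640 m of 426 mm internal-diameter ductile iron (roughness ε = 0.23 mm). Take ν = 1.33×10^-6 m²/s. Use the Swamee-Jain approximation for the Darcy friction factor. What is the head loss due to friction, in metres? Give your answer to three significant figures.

h_f ≈ 3.22 m

V = 4Q/(πD²) = 4·0.134/(π·0.426²) = 0.9401 m/s
Re = VD/ν = 0.9401·0.426/1.33×10^-6 = 3.01×10^5 → turbulent
ε/D = 0.23/426 = 5.40×10^-4
Swamee-Jain: f = 0.01855
h_f = f(L/D)V²/(2g) = 0.01855·(1640/0.426)·0.9401²/(2·9.81) = 3.217 m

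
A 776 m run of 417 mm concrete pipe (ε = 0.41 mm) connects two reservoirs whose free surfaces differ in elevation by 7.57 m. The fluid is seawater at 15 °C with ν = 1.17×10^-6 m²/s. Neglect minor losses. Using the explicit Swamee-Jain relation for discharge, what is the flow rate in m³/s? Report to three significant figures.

Q ≈ 0.273 m³/s

Swamee-Jain (Type II): Q = -0.965·√(gD⁵h_f/L)·ln[ε/(3.7D) + √(3.17ν²L/(gD³h_f))]
√(gD⁵h_f/L) = √(9.81·0.417⁵·7.57/776) = 0.03474
ε/(3.7D) = 2.66×10^-4; √(3.17ν²L/(gD³h_f)) = 2.50×10^-5
Q = -0.965·0.03474·ln(2.907×10^-4) = 0.2730 m³/s
Check: V = 2.00 m/s, Re = 7.12×10^5, f = 0.02009, h_f = 7.61 m ≈ 7.57 m ✓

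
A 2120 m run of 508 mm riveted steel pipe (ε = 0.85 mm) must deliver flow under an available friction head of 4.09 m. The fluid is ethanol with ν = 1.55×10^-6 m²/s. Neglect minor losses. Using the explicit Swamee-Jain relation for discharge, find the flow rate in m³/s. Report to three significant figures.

Q ≈ 0.185 m³/s

Swamee-Jain (Type II): Q = -0.965·√(gD⁵h_f/L)·ln[ε/(3.7D) + √(3.17ν²L/(gD³h_f))]
√(gD⁵h_f/L) = √(9.81·0.508⁵·4.09/2120) = 0.02530
ε/(3.7D) = 4.52×10^-4; √(3.17ν²L/(gD³h_f)) = 5.54×10^-5
Q = -0.965·0.02530·ln(5.076×10^-4) = 0.1852 m³/s
Check: V = 0.914 m/s, Re = 3.00×10^5, f = 0.02318, h_f = 4.12 m ≈ 4.09 m ✓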